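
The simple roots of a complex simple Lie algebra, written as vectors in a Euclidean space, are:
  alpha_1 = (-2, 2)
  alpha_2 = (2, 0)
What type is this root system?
Compute the Cartan integers a_ij = 2(alpha_i, alpha_j)/(alpha_j, alpha_j); the resulting 2x2 Cartan matrix is
[[2, -2], [-1, 2]].
The roots have two lengths (squared-length ratio 2:1); the short ones are alpha_{2}. The associated Dynkin diagram is a chain of 2 nodes with a double edge at one end; the terminal node there is the unique short simple root (B_2), so the type is B_2 (the algebra so(5)).

B_2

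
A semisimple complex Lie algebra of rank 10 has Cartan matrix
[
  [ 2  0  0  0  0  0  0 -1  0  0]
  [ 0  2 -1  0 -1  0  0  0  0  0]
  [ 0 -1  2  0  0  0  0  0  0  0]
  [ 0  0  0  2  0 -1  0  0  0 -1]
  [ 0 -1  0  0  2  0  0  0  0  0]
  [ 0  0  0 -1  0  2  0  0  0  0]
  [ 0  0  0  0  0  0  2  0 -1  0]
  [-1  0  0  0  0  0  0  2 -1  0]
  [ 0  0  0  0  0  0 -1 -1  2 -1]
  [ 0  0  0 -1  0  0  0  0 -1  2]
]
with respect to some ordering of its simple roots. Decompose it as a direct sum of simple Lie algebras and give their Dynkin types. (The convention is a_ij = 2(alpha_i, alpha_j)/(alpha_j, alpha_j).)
A_3 ⊕ E_7

The diagram associated to this matrix has two connected components: the simple roots {alpha_2, alpha_3, alpha_5} form a chain of 3 nodes with single edges (A_3), and {alpha_1, alpha_4, alpha_6, alpha_7, alpha_8, alpha_9, alpha_10} form a chain of 6 nodes with one extra node attached to the third node from one end (E_7). A semisimple Lie algebra decomposes uniquely as the direct sum of simple ideals, one per connected component of its Dynkin diagram, so g ≅ A_3 ⊕ E_7 (dimension 15 + 133 = 148).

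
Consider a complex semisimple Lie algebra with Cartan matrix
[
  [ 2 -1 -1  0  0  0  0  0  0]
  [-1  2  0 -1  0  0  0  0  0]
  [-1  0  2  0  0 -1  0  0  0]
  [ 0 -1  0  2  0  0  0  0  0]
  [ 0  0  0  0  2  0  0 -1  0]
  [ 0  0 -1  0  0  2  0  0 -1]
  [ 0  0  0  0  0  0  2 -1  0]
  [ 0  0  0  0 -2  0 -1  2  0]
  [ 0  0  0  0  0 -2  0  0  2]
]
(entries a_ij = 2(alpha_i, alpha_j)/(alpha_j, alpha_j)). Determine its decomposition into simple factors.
The diagram associated to this matrix has two connected components: the simple roots {alpha_5, alpha_7, alpha_8} form a chain of 3 nodes with a double edge at one end; the terminal node there is the unique short simple root (B_3), and {alpha_1, alpha_2, alpha_3, alpha_4, alpha_6, alpha_9} form a chain of 6 nodes with a double edge at one end; the terminal node there is the unique long simple root (C_6). A semisimple Lie algebra decomposes uniquely as the direct sum of simple ideals, one per connected component of its Dynkin diagram, so g ≅ B_3 ⊕ C_6 (dimension 21 + 78 = 99).

B3 ⊕ C6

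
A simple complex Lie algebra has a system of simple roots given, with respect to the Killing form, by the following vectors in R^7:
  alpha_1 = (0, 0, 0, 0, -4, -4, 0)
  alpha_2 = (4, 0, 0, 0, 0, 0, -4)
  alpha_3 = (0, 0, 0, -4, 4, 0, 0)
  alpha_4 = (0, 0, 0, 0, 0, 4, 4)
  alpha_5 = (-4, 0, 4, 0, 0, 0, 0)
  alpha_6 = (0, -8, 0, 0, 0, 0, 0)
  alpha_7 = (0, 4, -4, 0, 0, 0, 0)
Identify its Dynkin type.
C7

Compute the Cartan integers a_ij = 2(alpha_i, alpha_j)/(alpha_j, alpha_j); the resulting 7x7 Cartan matrix is
[[2, 0, -1, -1, 0, 0, 0], [0, 2, 0, -1, -1, 0, 0], [-1, 0, 2, 0, 0, 0, 0], [-1, -1, 0, 2, 0, 0, 0], [0, -1, 0, 0, 2, 0, -1], [0, 0, 0, 0, 0, 2, -2], [0, 0, 0, 0, -1, -1, 2]].
The roots have two lengths (squared-length ratio 2:1); the short ones are alpha_{1,2,3,4,5,7}. The associated Dynkin diagram is a chain of 7 nodes with a double edge at one end; the terminal node there is the unique long simple root (C_7), so the type is C_7 (the algebra sp(14)).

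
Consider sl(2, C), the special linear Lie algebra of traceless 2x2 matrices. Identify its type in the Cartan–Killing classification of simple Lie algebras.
This is sl(2), which has dimension 2^2 - 1 = 3 and rank 2 - 1 = 1 (a Cartan subalgebra is the diagonal traceless matrices). In the classification of classical Lie algebras, the special linear algebra sl(n+1) has type A_n; here n = 1, so the Dynkin diagram is a chain of 1 nodes with single edges (A_1). Hence the type is A_1.

A_1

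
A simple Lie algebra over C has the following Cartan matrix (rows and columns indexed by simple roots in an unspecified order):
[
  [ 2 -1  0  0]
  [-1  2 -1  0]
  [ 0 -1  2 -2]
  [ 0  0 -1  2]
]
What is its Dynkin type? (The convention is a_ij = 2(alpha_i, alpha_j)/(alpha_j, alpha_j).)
B_4 (so(9))

The matrix has rank 4 with 2's on the diagonal. Reading the off-diagonal entries as Dynkin edges (a single edge where a_ij = a_ji = -1; a double or triple edge where a_ij * a_ji = 2 or 3), the diagram is a chain of 4 nodes with a double edge at one end; the terminal node there is the unique short simple root (B_4). One simple-root ordering that puts it in standard form is (alpha_1, alpha_2, alpha_3, alpha_4). So the algebra is type B_4, i.e. so(9).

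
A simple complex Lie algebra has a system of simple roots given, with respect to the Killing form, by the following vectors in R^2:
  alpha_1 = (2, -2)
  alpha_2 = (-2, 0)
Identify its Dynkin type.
Compute the Cartan integers a_ij = 2(alpha_i, alpha_j)/(alpha_j, alpha_j); the resulting 2x2 Cartan matrix is
[[2, -2], [-1, 2]].
The roots have two lengths (squared-length ratio 2:1); the short ones are alpha_{2}. The associated Dynkin diagram is a chain of 2 nodes with a double edge at one end; the terminal node there is the unique short simple root (B_2), so the type is B_2 (the algebra so(5)).

type B_2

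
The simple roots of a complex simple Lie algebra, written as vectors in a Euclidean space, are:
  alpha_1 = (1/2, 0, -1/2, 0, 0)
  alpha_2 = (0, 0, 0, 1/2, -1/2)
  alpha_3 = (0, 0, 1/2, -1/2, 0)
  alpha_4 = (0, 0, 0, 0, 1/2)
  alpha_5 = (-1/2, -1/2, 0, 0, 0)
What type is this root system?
B_5

Compute the Cartan integers a_ij = 2(alpha_i, alpha_j)/(alpha_j, alpha_j); the resulting 5x5 Cartan matrix is
[[2, 0, -1, 0, -1], [0, 2, -1, -2, 0], [-1, -1, 2, 0, 0], [0, -1, 0, 2, 0], [-1, 0, 0, 0, 2]].
The roots have two lengths (squared-length ratio 2:1); the short ones are alpha_{4}. The associated Dynkin diagram is a chain of 5 nodes with a double edge at one end; the terminal node there is the unique short simple root (B_5), so the type is B_5 (the algebra so(11)).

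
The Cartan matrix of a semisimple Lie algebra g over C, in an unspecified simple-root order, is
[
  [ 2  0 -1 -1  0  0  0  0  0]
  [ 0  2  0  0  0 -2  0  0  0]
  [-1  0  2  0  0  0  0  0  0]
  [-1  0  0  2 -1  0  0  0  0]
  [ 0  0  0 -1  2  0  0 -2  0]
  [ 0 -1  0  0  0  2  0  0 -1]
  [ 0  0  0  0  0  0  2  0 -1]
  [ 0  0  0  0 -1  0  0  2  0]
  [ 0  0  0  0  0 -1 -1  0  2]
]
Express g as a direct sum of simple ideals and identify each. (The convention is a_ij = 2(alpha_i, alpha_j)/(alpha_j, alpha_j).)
The diagram associated to this matrix has two connected components: the simple roots {alpha_1, alpha_3, alpha_4, alpha_5, alpha_8} form a chain of 5 nodes with a double edge at one end; the terminal node there is the unique short simple root (B_5), and {alpha_2, alpha_6, alpha_7, alpha_9} form a chain of 4 nodes with a double edge at one end; the terminal node there is the unique long simple root (C_4). A semisimple Lie algebra decomposes uniquely as the direct sum of simple ideals, one per connected component of its Dynkin diagram, so g ≅ B_5 ⊕ C_4 (dimension 55 + 36 = 91).

B_5 ⊕ C_4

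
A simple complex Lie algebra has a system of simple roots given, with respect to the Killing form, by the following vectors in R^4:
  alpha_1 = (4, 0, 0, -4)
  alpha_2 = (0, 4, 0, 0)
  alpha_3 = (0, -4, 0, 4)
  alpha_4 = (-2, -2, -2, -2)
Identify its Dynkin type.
type F_4

Compute the Cartan integers a_ij = 2(alpha_i, alpha_j)/(alpha_j, alpha_j); the resulting 4x4 Cartan matrix is
[[2, 0, -1, 0], [0, 2, -1, -1], [-1, -2, 2, 0], [0, -1, 0, 2]].
The roots have two lengths (squared-length ratio 2:1); the short ones are alpha_{2,4}. The associated Dynkin diagram is a chain of 4 nodes with a double edge between the middle two (F_4), so the type is F_4.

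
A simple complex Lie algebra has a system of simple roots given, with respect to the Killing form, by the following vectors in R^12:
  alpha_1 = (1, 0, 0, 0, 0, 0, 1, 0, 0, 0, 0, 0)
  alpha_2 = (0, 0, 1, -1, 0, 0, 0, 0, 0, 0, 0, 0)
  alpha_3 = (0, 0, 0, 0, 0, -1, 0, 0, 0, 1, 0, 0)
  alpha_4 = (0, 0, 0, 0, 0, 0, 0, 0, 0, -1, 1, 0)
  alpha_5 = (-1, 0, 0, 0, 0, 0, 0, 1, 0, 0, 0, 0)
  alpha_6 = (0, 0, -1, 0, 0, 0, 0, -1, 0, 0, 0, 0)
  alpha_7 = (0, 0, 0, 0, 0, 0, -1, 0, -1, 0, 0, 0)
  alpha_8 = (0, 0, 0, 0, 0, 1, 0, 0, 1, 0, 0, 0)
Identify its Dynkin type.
A_8 (sl(9))

Compute the Cartan integers a_ij = 2(alpha_i, alpha_j)/(alpha_j, alpha_j); the resulting 8x8 Cartan matrix is
[[2, 0, 0, 0, -1, 0, -1, 0], [0, 2, 0, 0, 0, -1, 0, 0], [0, 0, 2, -1, 0, 0, 0, -1], [0, 0, -1, 2, 0, 0, 0, 0], [-1, 0, 0, 0, 2, -1, 0, 0], [0, -1, 0, 0, -1, 2, 0, 0], [-1, 0, 0, 0, 0, 0, 2, -1], [0, 0, -1, 0, 0, 0, -1, 2]].
All simple roots have the same length, so the diagram is simply laced. The associated Dynkin diagram is a chain of 8 nodes with single edges (A_8), so the type is A_8 (the algebra sl(9)).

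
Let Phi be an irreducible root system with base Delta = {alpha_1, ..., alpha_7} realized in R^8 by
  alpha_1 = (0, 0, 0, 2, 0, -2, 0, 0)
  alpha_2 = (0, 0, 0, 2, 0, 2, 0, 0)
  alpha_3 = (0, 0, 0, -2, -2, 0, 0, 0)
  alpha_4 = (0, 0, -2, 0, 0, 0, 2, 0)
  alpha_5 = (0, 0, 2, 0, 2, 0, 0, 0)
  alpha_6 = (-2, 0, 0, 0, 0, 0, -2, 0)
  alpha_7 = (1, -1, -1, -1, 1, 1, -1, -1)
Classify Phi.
Compute the Cartan integers a_ij = 2(alpha_i, alpha_j)/(alpha_j, alpha_j); the resulting 7x7 Cartan matrix is
[[2, 0, -1, 0, 0, 0, -1], [0, 2, -1, 0, 0, 0, 0], [-1, -1, 2, 0, -1, 0, 0], [0, 0, 0, 2, -1, -1, 0], [0, 0, -1, -1, 2, 0, 0], [0, 0, 0, -1, 0, 2, 0], [-1, 0, 0, 0, 0, 0, 2]].
All simple roots have the same length, so the diagram is simply laced. The associated Dynkin diagram is a chain of 6 nodes with one extra node attached to the third node from one end (E_7), so the type is E_7.

type E_7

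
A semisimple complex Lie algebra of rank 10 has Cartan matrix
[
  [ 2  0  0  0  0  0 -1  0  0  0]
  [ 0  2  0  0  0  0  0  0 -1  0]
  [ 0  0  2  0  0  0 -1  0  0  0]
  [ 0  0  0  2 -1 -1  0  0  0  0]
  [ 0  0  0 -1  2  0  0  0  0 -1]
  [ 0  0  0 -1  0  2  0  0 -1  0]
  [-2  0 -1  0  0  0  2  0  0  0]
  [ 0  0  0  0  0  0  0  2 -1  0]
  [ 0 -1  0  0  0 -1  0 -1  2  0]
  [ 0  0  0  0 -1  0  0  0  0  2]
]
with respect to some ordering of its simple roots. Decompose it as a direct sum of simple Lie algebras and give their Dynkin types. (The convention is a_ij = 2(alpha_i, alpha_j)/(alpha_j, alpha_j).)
type B_3 ⊕ type D_7

The diagram associated to this matrix has two connected components: the simple roots {alpha_1, alpha_3, alpha_7} form a chain of 3 nodes with a double edge at one end; the terminal node there is the unique short simple root (B_3), and {alpha_2, alpha_4, alpha_5, alpha_6, alpha_8, alpha_9, alpha_10} form a chain of 5 nodes with a fork of two nodes at one end (D_7). A semisimple Lie algebra decomposes uniquely as the direct sum of simple ideals, one per connected component of its Dynkin diagram, so g ≅ B_3 ⊕ D_7 (dimension 21 + 91 = 112).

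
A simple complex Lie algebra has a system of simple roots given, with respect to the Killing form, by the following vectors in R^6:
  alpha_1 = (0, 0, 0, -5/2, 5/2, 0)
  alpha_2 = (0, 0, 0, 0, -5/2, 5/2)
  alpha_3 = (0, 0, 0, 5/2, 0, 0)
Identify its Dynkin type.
Compute the Cartan integers a_ij = 2(alpha_i, alpha_j)/(alpha_j, alpha_j); the resulting 3x3 Cartan matrix is
[[2, -1, -2], [-1, 2, 0], [-1, 0, 2]].
The roots have two lengths (squared-length ratio 2:1); the short ones are alpha_{3}. The associated Dynkin diagram is a chain of 3 nodes with a double edge at one end; the terminal node there is the unique short simple root (B_3), so the type is B_3 (the algebra so(7)).

type B_3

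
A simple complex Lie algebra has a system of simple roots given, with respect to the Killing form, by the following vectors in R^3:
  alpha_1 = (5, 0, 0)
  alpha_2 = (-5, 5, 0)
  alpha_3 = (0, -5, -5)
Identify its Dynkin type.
Compute the Cartan integers a_ij = 2(alpha_i, alpha_j)/(alpha_j, alpha_j); the resulting 3x3 Cartan matrix is
[[2, -1, 0], [-2, 2, -1], [0, -1, 2]].
The roots have two lengths (squared-length ratio 2:1); the short ones are alpha_{1}. The associated Dynkin diagram is a chain of 3 nodes with a double edge at one end; the terminal node there is the unique short simple root (B_3), so the type is B_3 (the algebra so(7)).

B3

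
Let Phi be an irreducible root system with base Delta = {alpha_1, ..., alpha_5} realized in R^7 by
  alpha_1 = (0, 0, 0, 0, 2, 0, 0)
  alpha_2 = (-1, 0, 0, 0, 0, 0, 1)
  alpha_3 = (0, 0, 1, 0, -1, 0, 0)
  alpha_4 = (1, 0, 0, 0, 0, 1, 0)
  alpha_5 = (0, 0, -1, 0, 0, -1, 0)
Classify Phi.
C_5

Compute the Cartan integers a_ij = 2(alpha_i, alpha_j)/(alpha_j, alpha_j); the resulting 5x5 Cartan matrix is
[[2, 0, -2, 0, 0], [0, 2, 0, -1, 0], [-1, 0, 2, 0, -1], [0, -1, 0, 2, -1], [0, 0, -1, -1, 2]].
The roots have two lengths (squared-length ratio 2:1); the short ones are alpha_{2,3,4,5}. The associated Dynkin diagram is a chain of 5 nodes with a double edge at one end; the terminal node there is the unique long simple root (C_5), so the type is C_5 (the algebra sp(10)).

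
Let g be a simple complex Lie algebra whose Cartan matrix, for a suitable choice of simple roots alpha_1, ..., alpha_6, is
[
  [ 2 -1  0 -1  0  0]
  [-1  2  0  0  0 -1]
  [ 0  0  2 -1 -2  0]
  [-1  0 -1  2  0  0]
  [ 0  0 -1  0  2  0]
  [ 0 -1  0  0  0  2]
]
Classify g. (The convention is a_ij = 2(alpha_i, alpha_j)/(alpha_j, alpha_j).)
B6

The matrix has rank 6 with 2's on the diagonal. Reading the off-diagonal entries as Dynkin edges (a single edge where a_ij = a_ji = -1; a double or triple edge where a_ij * a_ji = 2 or 3), the diagram is a chain of 6 nodes with a double edge at one end; the terminal node there is the unique short simple root (B_6). One simple-root ordering that puts it in standard form is (alpha_6, alpha_2, alpha_1, alpha_4, alpha_3, alpha_5). So the algebra is type B_6, i.e. so(13).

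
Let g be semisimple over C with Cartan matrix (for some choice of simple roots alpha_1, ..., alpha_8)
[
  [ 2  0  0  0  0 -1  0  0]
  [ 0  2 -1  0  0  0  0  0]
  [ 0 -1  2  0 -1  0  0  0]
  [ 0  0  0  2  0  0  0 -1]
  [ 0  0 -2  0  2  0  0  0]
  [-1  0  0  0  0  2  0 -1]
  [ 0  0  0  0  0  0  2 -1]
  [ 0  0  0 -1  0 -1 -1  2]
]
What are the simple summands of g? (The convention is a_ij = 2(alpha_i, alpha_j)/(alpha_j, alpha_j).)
type C_3 ⊕ type D_5

The diagram associated to this matrix has two connected components: the simple roots {alpha_2, alpha_3, alpha_5} form a chain of 3 nodes with a double edge at one end; the terminal node there is the unique long simple root (C_3), and {alpha_1, alpha_4, alpha_6, alpha_7, alpha_8} form a chain of 3 nodes with a fork of two nodes at one end (D_5). A semisimple Lie algebra decomposes uniquely as the direct sum of simple ideals, one per connected component of its Dynkin diagram, so g ≅ C_3 ⊕ D_5 (dimension 21 + 45 = 66).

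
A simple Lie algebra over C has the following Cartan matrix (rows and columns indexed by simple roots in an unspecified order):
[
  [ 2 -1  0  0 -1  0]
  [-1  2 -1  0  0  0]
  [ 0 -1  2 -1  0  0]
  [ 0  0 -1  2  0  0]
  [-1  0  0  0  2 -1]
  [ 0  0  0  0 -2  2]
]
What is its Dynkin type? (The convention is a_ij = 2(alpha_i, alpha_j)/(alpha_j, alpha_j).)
C_6 (sp(12))

The matrix has rank 6 with 2's on the diagonal. Reading the off-diagonal entries as Dynkin edges (a single edge where a_ij = a_ji = -1; a double or triple edge where a_ij * a_ji = 2 or 3), the diagram is a chain of 6 nodes with a double edge at one end; the terminal node there is the unique long simple root (C_6). One simple-root ordering that puts it in standard form is (alpha_4, alpha_3, alpha_2, alpha_1, alpha_5, alpha_6). So the algebra is type C_6, i.e. sp(12).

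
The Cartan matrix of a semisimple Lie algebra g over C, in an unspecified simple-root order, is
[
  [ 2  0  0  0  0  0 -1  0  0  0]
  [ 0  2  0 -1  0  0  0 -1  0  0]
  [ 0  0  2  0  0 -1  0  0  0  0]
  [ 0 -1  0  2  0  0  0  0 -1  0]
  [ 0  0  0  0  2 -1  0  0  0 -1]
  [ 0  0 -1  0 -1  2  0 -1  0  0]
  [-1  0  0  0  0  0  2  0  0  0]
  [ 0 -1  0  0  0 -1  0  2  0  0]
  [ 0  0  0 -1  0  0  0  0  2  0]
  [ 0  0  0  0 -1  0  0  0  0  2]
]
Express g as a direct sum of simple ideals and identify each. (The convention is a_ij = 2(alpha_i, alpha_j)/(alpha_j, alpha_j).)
The diagram associated to this matrix has two connected components: the simple roots {alpha_1, alpha_7} form a chain of 2 nodes with single edges (A_2), and {alpha_2, alpha_3, alpha_4, alpha_5, alpha_6, alpha_8, alpha_9, alpha_10} form a chain of 7 nodes with one extra node attached to the third node from one end (E_8). A semisimple Lie algebra decomposes uniquely as the direct sum of simple ideals, one per connected component of its Dynkin diagram, so g ≅ A_2 ⊕ E_8 (dimension 8 + 248 = 256).

A_2 (sl(3)) + E_8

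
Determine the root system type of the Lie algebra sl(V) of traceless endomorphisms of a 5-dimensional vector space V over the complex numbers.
A_4

This is sl(5), which has dimension 5^2 - 1 = 24 and rank 5 - 1 = 4 (a Cartan subalgebra is the diagonal traceless matrices). In the classification of classical Lie algebras, the special linear algebra sl(n+1) has type A_n; here n = 4, so the Dynkin diagram is a chain of 4 nodes with single edges (A_4). Hence the type is A_4.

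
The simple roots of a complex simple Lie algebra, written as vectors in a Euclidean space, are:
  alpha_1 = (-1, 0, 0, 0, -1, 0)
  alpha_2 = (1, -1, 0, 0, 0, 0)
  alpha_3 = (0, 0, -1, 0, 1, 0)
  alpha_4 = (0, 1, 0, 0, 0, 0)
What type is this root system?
Compute the Cartan integers a_ij = 2(alpha_i, alpha_j)/(alpha_j, alpha_j); the resulting 4x4 Cartan matrix is
[[2, -1, -1, 0], [-1, 2, 0, -2], [-1, 0, 2, 0], [0, -1, 0, 2]].
The roots have two lengths (squared-length ratio 2:1); the short ones are alpha_{4}. The associated Dynkin diagram is a chain of 4 nodes with a double edge at one end; the terminal node there is the unique short simple root (B_4), so the type is B_4 (the algebra so(9)).

B4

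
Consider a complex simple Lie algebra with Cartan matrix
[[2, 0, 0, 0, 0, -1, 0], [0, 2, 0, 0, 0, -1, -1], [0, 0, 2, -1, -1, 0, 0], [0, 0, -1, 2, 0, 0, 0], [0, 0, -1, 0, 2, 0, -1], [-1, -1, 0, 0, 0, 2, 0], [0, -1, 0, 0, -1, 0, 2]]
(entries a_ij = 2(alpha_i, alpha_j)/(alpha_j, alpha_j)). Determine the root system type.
type A_7

The matrix has rank 7 with 2's on the diagonal. Reading the off-diagonal entries as Dynkin edges (a single edge where a_ij = a_ji = -1; a double or triple edge where a_ij * a_ji = 2 or 3), the diagram is a chain of 7 nodes with single edges (A_7). One simple-root ordering that puts it in standard form is (alpha_4, alpha_3, alpha_5, alpha_7, alpha_2, alpha_6, alpha_1). So the algebra is type A_7, i.e. sl(8).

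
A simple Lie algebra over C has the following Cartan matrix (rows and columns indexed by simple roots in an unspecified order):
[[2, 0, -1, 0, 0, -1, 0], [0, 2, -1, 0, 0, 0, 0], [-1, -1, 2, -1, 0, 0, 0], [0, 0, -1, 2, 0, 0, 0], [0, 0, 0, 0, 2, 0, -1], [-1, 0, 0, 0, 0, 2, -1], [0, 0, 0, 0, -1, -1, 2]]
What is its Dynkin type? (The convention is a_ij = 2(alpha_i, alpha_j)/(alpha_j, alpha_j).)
The matrix has rank 7 with 2's on the diagonal. Reading the off-diagonal entries as Dynkin edges (a single edge where a_ij = a_ji = -1; a double or triple edge where a_ij * a_ji = 2 or 3), the diagram is a chain of 5 nodes with a fork of two nodes at one end (D_7). One simple-root ordering that puts it in standard form is (alpha_5, alpha_7, alpha_6, alpha_1, alpha_3, alpha_2, alpha_4). So the algebra is type D_7, i.e. so(14).

type D_7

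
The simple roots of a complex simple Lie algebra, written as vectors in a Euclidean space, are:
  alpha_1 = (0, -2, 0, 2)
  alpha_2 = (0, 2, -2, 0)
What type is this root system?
Compute the Cartan integers a_ij = 2(alpha_i, alpha_j)/(alpha_j, alpha_j); the resulting 2x2 Cartan matrix is
[[2, -1], [-1, 2]].
All simple roots have the same length, so the diagram is simply laced. The associated Dynkin diagram is a chain of 2 nodes with single edges (A_2), so the type is A_2 (the algebra sl(3)).

A2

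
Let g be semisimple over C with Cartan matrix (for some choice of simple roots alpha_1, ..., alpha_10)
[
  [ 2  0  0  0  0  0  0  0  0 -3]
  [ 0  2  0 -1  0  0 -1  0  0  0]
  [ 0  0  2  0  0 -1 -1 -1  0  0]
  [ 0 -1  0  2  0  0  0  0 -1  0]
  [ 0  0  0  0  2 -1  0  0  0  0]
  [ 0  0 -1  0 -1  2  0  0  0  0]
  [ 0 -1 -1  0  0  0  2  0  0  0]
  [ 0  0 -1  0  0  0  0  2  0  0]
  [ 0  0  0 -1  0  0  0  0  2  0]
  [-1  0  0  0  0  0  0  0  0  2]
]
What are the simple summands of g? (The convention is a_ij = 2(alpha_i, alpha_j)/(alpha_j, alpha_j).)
E_8 ⊕ G_2

The diagram associated to this matrix has two connected components: the simple roots {alpha_2, alpha_3, alpha_4, alpha_5, alpha_6, alpha_7, alpha_8, alpha_9} form a chain of 7 nodes with one extra node attached to the third node from one end (E_8), and {alpha_1, alpha_10} form two nodes joined by a triple edge (G_2). A semisimple Lie algebra decomposes uniquely as the direct sum of simple ideals, one per connected component of its Dynkin diagram, so g ≅ E_8 ⊕ G_2 (dimension 248 + 14 = 262).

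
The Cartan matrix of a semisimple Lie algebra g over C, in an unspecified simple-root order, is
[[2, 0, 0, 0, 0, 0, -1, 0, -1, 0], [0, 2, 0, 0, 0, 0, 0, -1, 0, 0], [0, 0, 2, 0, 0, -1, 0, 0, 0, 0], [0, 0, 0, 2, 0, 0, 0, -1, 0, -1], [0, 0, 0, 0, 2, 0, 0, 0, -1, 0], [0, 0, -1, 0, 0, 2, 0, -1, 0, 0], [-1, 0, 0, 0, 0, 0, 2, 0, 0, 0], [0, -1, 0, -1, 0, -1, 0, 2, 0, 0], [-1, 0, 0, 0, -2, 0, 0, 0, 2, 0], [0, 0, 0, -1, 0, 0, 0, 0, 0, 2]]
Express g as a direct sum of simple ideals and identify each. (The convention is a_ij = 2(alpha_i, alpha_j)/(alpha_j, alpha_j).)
B_4 (so(9)) ⊕ E_6

The diagram associated to this matrix has two connected components: the simple roots {alpha_1, alpha_5, alpha_7, alpha_9} form a chain of 4 nodes with a double edge at one end; the terminal node there is the unique short simple root (B_4), and {alpha_2, alpha_3, alpha_4, alpha_6, alpha_8, alpha_10} form a chain of 5 nodes with one extra node attached to the third node from one end (E_6). A semisimple Lie algebra decomposes uniquely as the direct sum of simple ideals, one per connected component of its Dynkin diagram, so g ≅ B_4 ⊕ E_6 (dimension 36 + 78 = 114).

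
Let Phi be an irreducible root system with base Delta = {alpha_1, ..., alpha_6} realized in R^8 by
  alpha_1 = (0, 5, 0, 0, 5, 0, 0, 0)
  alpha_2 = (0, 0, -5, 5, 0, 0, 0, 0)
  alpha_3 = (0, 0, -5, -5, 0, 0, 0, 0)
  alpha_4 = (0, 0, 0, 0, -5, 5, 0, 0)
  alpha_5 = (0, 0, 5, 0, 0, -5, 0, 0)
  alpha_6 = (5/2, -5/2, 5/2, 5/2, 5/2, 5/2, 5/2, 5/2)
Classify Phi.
Compute the Cartan integers a_ij = 2(alpha_i, alpha_j)/(alpha_j, alpha_j); the resulting 6x6 Cartan matrix is
[[2, 0, 0, -1, 0, 0], [0, 2, 0, 0, -1, 0], [0, 0, 2, 0, -1, -1], [-1, 0, 0, 2, -1, 0], [0, -1, -1, -1, 2, 0], [0, 0, -1, 0, 0, 2]].
All simple roots have the same length, so the diagram is simply laced. The associated Dynkin diagram is a chain of 5 nodes with one extra node attached to the third node from one end (E_6), so the type is E_6.

type E_6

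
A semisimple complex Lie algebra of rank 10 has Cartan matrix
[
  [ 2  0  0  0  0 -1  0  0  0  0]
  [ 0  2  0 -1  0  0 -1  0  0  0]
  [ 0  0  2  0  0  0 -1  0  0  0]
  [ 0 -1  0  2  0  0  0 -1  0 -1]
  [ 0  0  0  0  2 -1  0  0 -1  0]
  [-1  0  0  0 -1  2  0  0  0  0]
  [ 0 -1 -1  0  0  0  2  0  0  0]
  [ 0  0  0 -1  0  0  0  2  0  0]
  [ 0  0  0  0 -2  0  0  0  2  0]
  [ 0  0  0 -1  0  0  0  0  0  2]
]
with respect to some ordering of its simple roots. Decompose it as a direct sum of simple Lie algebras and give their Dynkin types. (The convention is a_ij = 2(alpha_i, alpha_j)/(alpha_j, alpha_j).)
C_4 (sp(8)) + D_6 (so(12))

The diagram associated to this matrix has two connected components: the simple roots {alpha_1, alpha_5, alpha_6, alpha_9} form a chain of 4 nodes with a double edge at one end; the terminal node there is the unique long simple root (C_4), and {alpha_2, alpha_3, alpha_4, alpha_7, alpha_8, alpha_10} form a chain of 4 nodes with a fork of two nodes at one end (D_6). A semisimple Lie algebra decomposes uniquely as the direct sum of simple ideals, one per connected component of its Dynkin diagram, so g ≅ C_4 ⊕ D_6 (dimension 36 + 66 = 102).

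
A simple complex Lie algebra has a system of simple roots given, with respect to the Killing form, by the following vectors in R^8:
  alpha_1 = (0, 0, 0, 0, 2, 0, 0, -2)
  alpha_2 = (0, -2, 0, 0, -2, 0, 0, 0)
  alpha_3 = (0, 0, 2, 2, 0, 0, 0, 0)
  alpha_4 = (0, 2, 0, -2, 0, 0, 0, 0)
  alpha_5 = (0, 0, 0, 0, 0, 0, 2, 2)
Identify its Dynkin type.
A_5 (sl(6))

Compute the Cartan integers a_ij = 2(alpha_i, alpha_j)/(alpha_j, alpha_j); the resulting 5x5 Cartan matrix is
[[2, -1, 0, 0, -1], [-1, 2, 0, -1, 0], [0, 0, 2, -1, 0], [0, -1, -1, 2, 0], [-1, 0, 0, 0, 2]].
All simple roots have the same length, so the diagram is simply laced. The associated Dynkin diagram is a chain of 5 nodes with single edges (A_5), so the type is A_5 (the algebra sl(6)).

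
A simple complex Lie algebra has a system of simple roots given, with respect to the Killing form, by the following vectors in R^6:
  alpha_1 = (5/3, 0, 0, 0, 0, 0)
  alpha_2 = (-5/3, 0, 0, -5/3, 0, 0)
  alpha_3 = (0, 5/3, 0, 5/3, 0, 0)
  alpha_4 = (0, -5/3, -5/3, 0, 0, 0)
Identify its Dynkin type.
Compute the Cartan integers a_ij = 2(alpha_i, alpha_j)/(alpha_j, alpha_j); the resulting 4x4 Cartan matrix is
[[2, -1, 0, 0], [-2, 2, -1, 0], [0, -1, 2, -1], [0, 0, -1, 2]].
The roots have two lengths (squared-length ratio 2:1); the short ones are alpha_{1}. The associated Dynkin diagram is a chain of 4 nodes with a double edge at one end; the terminal node there is the unique short simple root (B_4), so the type is B_4 (the algebra so(9)).

B_4 (so(9))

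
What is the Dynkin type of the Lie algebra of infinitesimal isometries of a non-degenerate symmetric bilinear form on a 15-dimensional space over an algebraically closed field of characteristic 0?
This is so(15) with 15 odd, which has dimension 15(15-1)/2 = 105 and rank (15-1)/2 = 7. In the classification of classical Lie algebras, the orthogonal algebra so(2n+1) in an odd number of variables has type B_n; here n = 7, so the Dynkin diagram is a chain of 7 nodes with a double edge at one end; the terminal node there is the unique short simple root (B_7). Hence the type is B_7.

B7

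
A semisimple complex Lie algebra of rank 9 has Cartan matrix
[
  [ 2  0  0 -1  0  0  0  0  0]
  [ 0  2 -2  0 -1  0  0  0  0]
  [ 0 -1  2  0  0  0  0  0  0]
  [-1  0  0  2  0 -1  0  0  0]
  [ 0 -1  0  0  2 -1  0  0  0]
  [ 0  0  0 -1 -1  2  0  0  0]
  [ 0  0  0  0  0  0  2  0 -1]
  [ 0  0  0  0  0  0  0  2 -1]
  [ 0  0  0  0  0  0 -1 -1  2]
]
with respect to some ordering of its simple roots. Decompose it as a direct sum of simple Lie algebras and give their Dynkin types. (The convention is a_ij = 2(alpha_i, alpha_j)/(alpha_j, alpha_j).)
A_3 (sl(4)) ⊕ B_6 (so(13))

The diagram associated to this matrix has two connected components: the simple roots {alpha_7, alpha_8, alpha_9} form a chain of 3 nodes with single edges (A_3), and {alpha_1, alpha_2, alpha_3, alpha_4, alpha_5, alpha_6} form a chain of 6 nodes with a double edge at one end; the terminal node there is the unique short simple root (B_6). A semisimple Lie algebra decomposes uniquely as the direct sum of simple ideals, one per connected component of its Dynkin diagram, so g ≅ A_3 ⊕ B_6 (dimension 15 + 78 = 93).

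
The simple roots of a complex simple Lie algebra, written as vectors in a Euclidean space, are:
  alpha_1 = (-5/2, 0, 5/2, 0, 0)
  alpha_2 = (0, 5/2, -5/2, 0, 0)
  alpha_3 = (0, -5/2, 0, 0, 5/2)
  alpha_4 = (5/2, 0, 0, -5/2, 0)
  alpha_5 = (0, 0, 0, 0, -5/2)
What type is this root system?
Compute the Cartan integers a_ij = 2(alpha_i, alpha_j)/(alpha_j, alpha_j); the resulting 5x5 Cartan matrix is
[[2, -1, 0, -1, 0], [-1, 2, -1, 0, 0], [0, -1, 2, 0, -2], [-1, 0, 0, 2, 0], [0, 0, -1, 0, 2]].
The roots have two lengths (squared-length ratio 2:1); the short ones are alpha_{5}. The associated Dynkin diagram is a chain of 5 nodes with a double edge at one end; the terminal node there is the unique short simple root (B_5), so the type is B_5 (the algebra so(11)).

type B_5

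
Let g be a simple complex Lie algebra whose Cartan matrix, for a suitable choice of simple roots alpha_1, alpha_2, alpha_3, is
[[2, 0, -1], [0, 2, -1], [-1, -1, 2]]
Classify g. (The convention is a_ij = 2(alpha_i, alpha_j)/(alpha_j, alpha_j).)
The matrix has rank 3 with 2's on the diagonal. Reading the off-diagonal entries as Dynkin edges (a single edge where a_ij = a_ji = -1; a double or triple edge where a_ij * a_ji = 2 or 3), the diagram is a chain of 3 nodes with single edges (A_3). One simple-root ordering that puts it in standard form is (alpha_1, alpha_3, alpha_2). So the algebra is type A_3, i.e. sl(4).

A_3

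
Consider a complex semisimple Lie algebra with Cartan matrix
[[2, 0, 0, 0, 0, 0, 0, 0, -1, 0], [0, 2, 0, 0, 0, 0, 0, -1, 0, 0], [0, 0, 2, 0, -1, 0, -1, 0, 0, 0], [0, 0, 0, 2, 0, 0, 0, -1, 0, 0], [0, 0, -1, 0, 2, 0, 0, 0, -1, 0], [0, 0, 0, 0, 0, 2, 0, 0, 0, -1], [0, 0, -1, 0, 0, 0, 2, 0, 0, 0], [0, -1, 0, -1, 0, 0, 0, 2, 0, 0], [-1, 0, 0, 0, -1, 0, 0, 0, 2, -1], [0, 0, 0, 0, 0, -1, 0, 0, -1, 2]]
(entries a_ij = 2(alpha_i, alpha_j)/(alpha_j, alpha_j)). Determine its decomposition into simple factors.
A_3 (sl(4)) ⊕ E_7

The diagram associated to this matrix has two connected components: the simple roots {alpha_2, alpha_4, alpha_8} form a chain of 3 nodes with single edges (A_3), and {alpha_1, alpha_3, alpha_5, alpha_6, alpha_7, alpha_9, alpha_10} form a chain of 6 nodes with one extra node attached to the third node from one end (E_7). A semisimple Lie algebra decomposes uniquely as the direct sum of simple ideals, one per connected component of its Dynkin diagram, so g ≅ A_3 ⊕ E_7 (dimension 15 + 133 = 148).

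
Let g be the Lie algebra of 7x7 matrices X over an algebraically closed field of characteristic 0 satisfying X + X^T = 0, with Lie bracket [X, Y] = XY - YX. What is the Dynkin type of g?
This is so(7) with 7 odd, which has dimension 7(7-1)/2 = 21 and rank (7-1)/2 = 3. In the classification of classical Lie algebras, the orthogonal algebra so(2n+1) in an odd number of variables has type B_n; here n = 3, so the Dynkin diagram is a chain of 3 nodes with a double edge at one end; the terminal node there is the unique short simple root (B_3). Hence the type is B_3.

B_3 (so(7))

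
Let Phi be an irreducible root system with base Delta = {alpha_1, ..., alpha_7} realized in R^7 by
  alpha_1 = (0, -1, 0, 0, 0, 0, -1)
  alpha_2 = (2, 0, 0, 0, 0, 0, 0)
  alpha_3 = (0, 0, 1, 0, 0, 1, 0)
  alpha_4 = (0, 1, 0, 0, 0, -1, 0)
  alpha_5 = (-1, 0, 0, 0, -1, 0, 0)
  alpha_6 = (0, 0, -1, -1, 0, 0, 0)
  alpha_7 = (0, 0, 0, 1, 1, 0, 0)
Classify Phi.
C_7 (sp(14))

Compute the Cartan integers a_ij = 2(alpha_i, alpha_j)/(alpha_j, alpha_j); the resulting 7x7 Cartan matrix is
[[2, 0, 0, -1, 0, 0, 0], [0, 2, 0, 0, -2, 0, 0], [0, 0, 2, -1, 0, -1, 0], [-1, 0, -1, 2, 0, 0, 0], [0, -1, 0, 0, 2, 0, -1], [0, 0, -1, 0, 0, 2, -1], [0, 0, 0, 0, -1, -1, 2]].
The roots have two lengths (squared-length ratio 2:1); the short ones are alpha_{1,3,4,5,6,7}. The associated Dynkin diagram is a chain of 7 nodes with a double edge at one end; the terminal node there is the unique long simple root (C_7), so the type is C_7 (the algebra sp(14)).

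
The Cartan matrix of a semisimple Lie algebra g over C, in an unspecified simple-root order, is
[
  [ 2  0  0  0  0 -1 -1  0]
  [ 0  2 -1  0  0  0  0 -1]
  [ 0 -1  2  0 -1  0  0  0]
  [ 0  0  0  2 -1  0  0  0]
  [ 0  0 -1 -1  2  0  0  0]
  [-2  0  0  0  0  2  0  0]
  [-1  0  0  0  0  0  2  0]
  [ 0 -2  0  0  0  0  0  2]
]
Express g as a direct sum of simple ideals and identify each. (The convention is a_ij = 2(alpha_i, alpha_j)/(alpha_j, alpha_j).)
The diagram associated to this matrix has two connected components: the simple roots {alpha_1, alpha_6, alpha_7} form a chain of 3 nodes with a double edge at one end; the terminal node there is the unique long simple root (C_3), and {alpha_2, alpha_3, alpha_4, alpha_5, alpha_8} form a chain of 5 nodes with a double edge at one end; the terminal node there is the unique long simple root (C_5). A semisimple Lie algebra decomposes uniquely as the direct sum of simple ideals, one per connected component of its Dynkin diagram, so g ≅ C_3 ⊕ C_5 (dimension 21 + 55 = 76).

C_3 ⊕ C_5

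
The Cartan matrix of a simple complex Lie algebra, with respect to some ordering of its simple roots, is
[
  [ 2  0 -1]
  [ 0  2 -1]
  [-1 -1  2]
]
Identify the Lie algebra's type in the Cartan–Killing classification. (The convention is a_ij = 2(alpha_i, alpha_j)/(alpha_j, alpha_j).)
The matrix has rank 3 with 2's on the diagonal. Reading the off-diagonal entries as Dynkin edges (a single edge where a_ij = a_ji = -1; a double or triple edge where a_ij * a_ji = 2 or 3), the diagram is a chain of 3 nodes with single edges (A_3). One simple-root ordering that puts it in standard form is (alpha_2, alpha_3, alpha_1). So the algebra is type A_3, i.e. sl(4).

type A_3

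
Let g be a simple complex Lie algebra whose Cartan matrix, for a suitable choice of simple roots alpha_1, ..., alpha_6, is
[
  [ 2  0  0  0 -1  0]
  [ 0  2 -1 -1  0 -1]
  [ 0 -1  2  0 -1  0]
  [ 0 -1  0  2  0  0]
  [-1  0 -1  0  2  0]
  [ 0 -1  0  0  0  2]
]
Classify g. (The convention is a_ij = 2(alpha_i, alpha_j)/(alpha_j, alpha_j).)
D6

The matrix has rank 6 with 2's on the diagonal. Reading the off-diagonal entries as Dynkin edges (a single edge where a_ij = a_ji = -1; a double or triple edge where a_ij * a_ji = 2 or 3), the diagram is a chain of 4 nodes with a fork of two nodes at one end (D_6). One simple-root ordering that puts it in standard form is (alpha_1, alpha_5, alpha_3, alpha_2, alpha_4, alpha_6). So the algebra is type D_6, i.e. so(12).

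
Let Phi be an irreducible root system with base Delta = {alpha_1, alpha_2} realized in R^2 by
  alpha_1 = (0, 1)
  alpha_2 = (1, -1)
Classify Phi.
Compute the Cartan integers a_ij = 2(alpha_i, alpha_j)/(alpha_j, alpha_j); the resulting 2x2 Cartan matrix is
[[2, -1], [-2, 2]].
The roots have two lengths (squared-length ratio 2:1); the short ones are alpha_{1}. The associated Dynkin diagram is a chain of 2 nodes with a double edge at one end; the terminal node there is the unique short simple root (B_2), so the type is B_2 (the algebra so(5)).

B_2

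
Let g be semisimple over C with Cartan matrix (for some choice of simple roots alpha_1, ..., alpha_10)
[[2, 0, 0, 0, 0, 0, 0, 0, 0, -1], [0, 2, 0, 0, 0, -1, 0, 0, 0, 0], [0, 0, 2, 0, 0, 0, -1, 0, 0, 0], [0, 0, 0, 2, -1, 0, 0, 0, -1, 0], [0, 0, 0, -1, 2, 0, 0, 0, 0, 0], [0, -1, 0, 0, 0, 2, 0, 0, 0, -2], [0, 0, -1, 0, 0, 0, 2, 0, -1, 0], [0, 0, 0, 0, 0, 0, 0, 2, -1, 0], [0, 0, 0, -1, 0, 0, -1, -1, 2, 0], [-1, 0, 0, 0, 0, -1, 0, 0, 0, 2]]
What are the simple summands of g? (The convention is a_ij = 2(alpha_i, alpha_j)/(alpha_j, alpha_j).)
The diagram associated to this matrix has two connected components: the simple roots {alpha_3, alpha_4, alpha_5, alpha_7, alpha_8, alpha_9} form a chain of 5 nodes with one extra node attached to the third node from one end (E_6), and {alpha_1, alpha_2, alpha_6, alpha_10} form a chain of 4 nodes with a double edge between the middle two (F_4). A semisimple Lie algebra decomposes uniquely as the direct sum of simple ideals, one per connected component of its Dynkin diagram, so g ≅ E_6 ⊕ F_4 (dimension 78 + 52 = 130).

E_6 + F_4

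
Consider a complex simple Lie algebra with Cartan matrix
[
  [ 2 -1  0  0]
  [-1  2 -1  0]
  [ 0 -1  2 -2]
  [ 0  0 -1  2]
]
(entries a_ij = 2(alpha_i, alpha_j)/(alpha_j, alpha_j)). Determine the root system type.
The matrix has rank 4 with 2's on the diagonal. Reading the off-diagonal entries as Dynkin edges (a single edge where a_ij = a_ji = -1; a double or triple edge where a_ij * a_ji = 2 or 3), the diagram is a chain of 4 nodes with a double edge at one end; the terminal node there is the unique short simple root (B_4). One simple-root ordering that puts it in standard form is (alpha_1, alpha_2, alpha_3, alpha_4). So the algebra is type B_4, i.e. so(9).

B_4 (so(9))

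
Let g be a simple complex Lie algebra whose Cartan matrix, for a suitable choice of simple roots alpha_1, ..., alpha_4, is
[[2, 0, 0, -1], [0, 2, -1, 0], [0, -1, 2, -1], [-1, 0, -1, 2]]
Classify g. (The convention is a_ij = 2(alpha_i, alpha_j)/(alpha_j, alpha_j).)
A_4 (sl(5))

The matrix has rank 4 with 2's on the diagonal. Reading the off-diagonal entries as Dynkin edges (a single edge where a_ij = a_ji = -1; a double or triple edge where a_ij * a_ji = 2 or 3), the diagram is a chain of 4 nodes with single edges (A_4). One simple-root ordering that puts it in standard form is (alpha_1, alpha_4, alpha_3, alpha_2). So the algebra is type A_4, i.e. sl(5).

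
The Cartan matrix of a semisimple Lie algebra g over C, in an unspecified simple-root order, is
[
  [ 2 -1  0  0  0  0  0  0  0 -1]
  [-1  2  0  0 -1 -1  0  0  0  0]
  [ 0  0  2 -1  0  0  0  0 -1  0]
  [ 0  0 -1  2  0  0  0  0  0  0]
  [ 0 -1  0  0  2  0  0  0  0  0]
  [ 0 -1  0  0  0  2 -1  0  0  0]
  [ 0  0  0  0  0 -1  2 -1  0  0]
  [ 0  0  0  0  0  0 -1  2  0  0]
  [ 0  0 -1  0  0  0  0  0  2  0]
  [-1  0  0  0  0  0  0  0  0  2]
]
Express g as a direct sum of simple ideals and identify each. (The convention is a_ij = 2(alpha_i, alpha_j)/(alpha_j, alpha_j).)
The diagram associated to this matrix has two connected components: the simple roots {alpha_3, alpha_4, alpha_9} form a chain of 3 nodes with single edges (A_3), and {alpha_1, alpha_2, alpha_5, alpha_6, alpha_7, alpha_8, alpha_10} form a chain of 6 nodes with one extra node attached to the third node from one end (E_7). A semisimple Lie algebra decomposes uniquely as the direct sum of simple ideals, one per connected component of its Dynkin diagram, so g ≅ A_3 ⊕ E_7 (dimension 15 + 133 = 148).

A3 ⊕ E7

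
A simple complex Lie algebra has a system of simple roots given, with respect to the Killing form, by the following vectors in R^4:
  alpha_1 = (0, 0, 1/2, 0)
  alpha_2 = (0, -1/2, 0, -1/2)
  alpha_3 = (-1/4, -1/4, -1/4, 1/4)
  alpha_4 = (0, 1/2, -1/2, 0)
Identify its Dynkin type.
F4

Compute the Cartan integers a_ij = 2(alpha_i, alpha_j)/(alpha_j, alpha_j); the resulting 4x4 Cartan matrix is
[[2, 0, -1, -1], [0, 2, 0, -1], [-1, 0, 2, 0], [-2, -1, 0, 2]].
The roots have two lengths (squared-length ratio 2:1); the short ones are alpha_{1,3}. The associated Dynkin diagram is a chain of 4 nodes with a double edge between the middle two (F_4), so the type is F_4.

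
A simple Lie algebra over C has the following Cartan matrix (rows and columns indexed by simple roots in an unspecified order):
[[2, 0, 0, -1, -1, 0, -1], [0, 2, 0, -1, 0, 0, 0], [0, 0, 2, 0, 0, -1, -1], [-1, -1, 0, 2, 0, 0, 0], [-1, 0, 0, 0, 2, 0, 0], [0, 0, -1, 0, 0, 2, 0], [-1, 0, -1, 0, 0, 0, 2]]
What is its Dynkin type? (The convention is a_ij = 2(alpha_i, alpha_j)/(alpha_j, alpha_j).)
type E_7

The matrix has rank 7 with 2's on the diagonal. Reading the off-diagonal entries as Dynkin edges (a single edge where a_ij = a_ji = -1; a double or triple edge where a_ij * a_ji = 2 or 3), the diagram is a chain of 6 nodes with one extra node attached to the third node from one end (E_7). One simple-root ordering that puts it in standard form is (alpha_2, alpha_5, alpha_4, alpha_1, alpha_7, alpha_3, alpha_6). So the algebra is type E_7.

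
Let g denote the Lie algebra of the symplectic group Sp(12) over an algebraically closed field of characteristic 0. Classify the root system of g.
This is sp(12), which has dimension 12(12+1)/2 = 78 and rank 12/2 = 6. In the classification of classical Lie algebras, the symplectic algebra sp(2n) has type C_n; here n = 6, so the Dynkin diagram is a chain of 6 nodes with a double edge at one end; the terminal node there is the unique long simple root (C_6). Hence the type is C_6.

C_6 (sp(12))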